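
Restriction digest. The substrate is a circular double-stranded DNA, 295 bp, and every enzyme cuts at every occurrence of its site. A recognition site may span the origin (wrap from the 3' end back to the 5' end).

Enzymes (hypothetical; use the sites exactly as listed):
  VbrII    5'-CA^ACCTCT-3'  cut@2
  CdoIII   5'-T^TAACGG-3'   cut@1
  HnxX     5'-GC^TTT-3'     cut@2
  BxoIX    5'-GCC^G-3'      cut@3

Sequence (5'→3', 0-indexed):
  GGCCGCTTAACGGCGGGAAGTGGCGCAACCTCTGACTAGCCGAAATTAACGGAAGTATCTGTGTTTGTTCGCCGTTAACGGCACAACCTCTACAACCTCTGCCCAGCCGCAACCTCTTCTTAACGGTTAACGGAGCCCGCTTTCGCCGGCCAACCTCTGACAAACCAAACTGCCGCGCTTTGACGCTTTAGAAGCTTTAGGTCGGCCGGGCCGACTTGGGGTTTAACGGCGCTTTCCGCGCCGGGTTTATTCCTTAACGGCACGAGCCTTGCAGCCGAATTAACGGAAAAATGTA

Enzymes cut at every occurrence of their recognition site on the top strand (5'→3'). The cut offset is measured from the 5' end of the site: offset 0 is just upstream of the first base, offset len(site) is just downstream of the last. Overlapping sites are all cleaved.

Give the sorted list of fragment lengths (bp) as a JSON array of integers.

Site scan:
  VbrII CAACCTCT/2: at [25, 83, 92, 109, 150] ⇒ [27, 85, 94, 111, 152]
  CdoIII TTAACGG/1: at [6, 45, 74, 119, 126, 222, 253, 279] ⇒ [7, 46, 75, 120, 127, 223, 254, 280]
  HnxX GCTTT/2: at [138, 176, 184, 193, 230] ⇒ [140, 178, 186, 195, 232]
  BxoIX GCCG/3: at [1, 38, 70, 105, 144, 171, 204, 209, 239, 273] ⇒ [4, 41, 73, 108, 147, 174, 207, 212, 242, 276]

All cut coordinates (distinct, sorted): [4, 7, 27, 41, 46, 73, 75, 85, 94, 108, 111, 120, 127, 140, 147, 152, 174, 178, 186, 195, 207, 212, 223, 232, 242, 254, 276, 280]

Fragment lengths:
  4→7: 3 bp
  7→27: 20 bp
  27→41: 14 bp
  41→46: 5 bp
  46→73: 27 bp
  73→75: 2 bp
  75→85: 10 bp
  85→94: 9 bp
  94→108: 14 bp
  108→111: 3 bp
  111→120: 9 bp
  120→127: 7 bp
  127→140: 13 bp
  140→147: 7 bp
  147→152: 5 bp
  152→174: 22 bp
  174→178: 4 bp
  178→186: 8 bp
  186→195: 9 bp
  195→207: 12 bp
  207→212: 5 bp
  212→223: 11 bp
  223→232: 9 bp
  232→242: 10 bp
  242→254: 12 bp
  254→276: 22 bp
  276→280: 4 bp
  280→4 (wrap): 295-280+4 = 19 bp

[2,3,3,4,4,5,5,5,7,7,8,9,9,9,9,10,10,11,12,12,13,14,14,19,20,22,22,27]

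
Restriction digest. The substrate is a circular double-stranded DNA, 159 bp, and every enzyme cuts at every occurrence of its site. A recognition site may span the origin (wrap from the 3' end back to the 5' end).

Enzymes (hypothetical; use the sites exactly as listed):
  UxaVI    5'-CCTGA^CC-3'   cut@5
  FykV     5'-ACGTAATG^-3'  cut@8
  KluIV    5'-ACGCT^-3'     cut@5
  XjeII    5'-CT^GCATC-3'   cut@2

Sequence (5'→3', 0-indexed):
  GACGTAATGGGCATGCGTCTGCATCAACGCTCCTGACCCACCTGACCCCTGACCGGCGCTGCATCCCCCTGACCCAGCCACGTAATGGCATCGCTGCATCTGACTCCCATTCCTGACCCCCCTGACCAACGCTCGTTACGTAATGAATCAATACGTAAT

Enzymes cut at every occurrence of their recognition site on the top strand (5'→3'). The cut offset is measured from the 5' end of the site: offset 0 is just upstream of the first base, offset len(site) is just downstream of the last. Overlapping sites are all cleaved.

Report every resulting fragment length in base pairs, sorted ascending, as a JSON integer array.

[5,7,8,8,8,8,9,9,11,11,12,12,15,15,21]

Per-enzyme occurrences:
  UxaVI CCTGACC/5: at [31, 40, 47, 67, 111, 120] ⇒ [36, 45, 52, 72, 116, 125]
  FykV ACGTAATG/8: at [1, 79, 137, 152] ⇒ [1, 9, 87, 145]
  KluIV ACGCT/5: at [26, 128] ⇒ [31, 133]
  XjeII CTGCATC/2: at [18, 58, 93] ⇒ [20, 60, 95]

All cut coordinates (distinct, sorted): [1, 9, 20, 31, 36, 45, 52, 60, 72, 87, 95, 116, 125, 133, 145]

Fragment lengths:
  1→9: 8 bp
  9→20: 11 bp
  20→31: 11 bp
  31→36: 5 bp
  36→45: 9 bp
  45→52: 7 bp
  52→60: 8 bp
  60→72: 12 bp
  72→87: 15 bp
  87→95: 8 bp
  95→116: 21 bp
  116→125: 9 bp
  125→133: 8 bp
  133→145: 12 bp
  145→1 (wrap): 159-145+1 = 15 bp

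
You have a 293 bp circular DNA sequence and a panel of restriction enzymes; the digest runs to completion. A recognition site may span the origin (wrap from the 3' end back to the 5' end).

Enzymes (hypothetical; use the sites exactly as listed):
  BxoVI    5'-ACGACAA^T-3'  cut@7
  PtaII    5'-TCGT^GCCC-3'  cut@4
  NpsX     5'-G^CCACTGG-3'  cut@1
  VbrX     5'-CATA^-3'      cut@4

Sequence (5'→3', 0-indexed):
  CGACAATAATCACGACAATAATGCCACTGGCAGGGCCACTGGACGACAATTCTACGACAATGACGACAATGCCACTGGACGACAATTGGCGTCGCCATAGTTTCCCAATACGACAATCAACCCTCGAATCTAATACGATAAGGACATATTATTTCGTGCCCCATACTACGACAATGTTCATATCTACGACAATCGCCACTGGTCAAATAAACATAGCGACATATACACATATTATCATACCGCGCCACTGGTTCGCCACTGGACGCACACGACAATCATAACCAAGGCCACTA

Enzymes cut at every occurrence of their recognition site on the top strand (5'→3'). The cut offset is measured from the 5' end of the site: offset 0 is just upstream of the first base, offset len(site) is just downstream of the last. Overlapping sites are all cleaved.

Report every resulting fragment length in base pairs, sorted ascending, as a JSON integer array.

Site scan:
  BxoVI ACGACAAT/7: at [11, 42, 53, 62, 78, 109, 167, 185, 268, 292] ⇒ [6, 18, 49, 60, 69, 85, 116, 174, 192, 275]
  PtaII TCGTGCCC/4: at [153] ⇒ [157]
  NpsX GCCACTGG/1: at [22, 34, 70, 194, 243, 254] ⇒ [23, 35, 71, 195, 244, 255]
  VbrX CATA/4: at [95, 144, 161, 178, 211, 219, 227, 235, 276] ⇒ [99, 148, 165, 182, 215, 223, 231, 239, 280]

All cut coordinates (distinct, sorted): [6, 18, 23, 35, 49, 60, 69, 71, 85, 99, 116, 148, 157, 165, 174, 182, 192, 195, 215, 223, 231, 239, 244, 255, 275, 280]

Fragments:
  6→18: 12 bp
  18→23: 5 bp
  23→35: 12 bp
  35→49: 14 bp
  49→60: 11 bp
  60→69: 9 bp
  69→71: 2 bp
  71→85: 14 bp
  85→99: 14 bp
  99→116: 17 bp
  116→148: 32 bp
  148→157: 9 bp
  157→165: 8 bp
  165→174: 9 bp
  174→182: 8 bp
  182→192: 10 bp
  192→195: 3 bp
  195→215: 20 bp
  215→223: 8 bp
  223→231: 8 bp
  231→239: 8 bp
  239→244: 5 bp
  244→255: 11 bp
  255→275: 20 bp
  275→280: 5 bp
  280→6 (wrap): 293-280+6 = 19 bp

[2,3,5,5,5,8,8,8,8,8,9,9,9,10,11,11,12,12,14,14,14,17,19,20,20,32]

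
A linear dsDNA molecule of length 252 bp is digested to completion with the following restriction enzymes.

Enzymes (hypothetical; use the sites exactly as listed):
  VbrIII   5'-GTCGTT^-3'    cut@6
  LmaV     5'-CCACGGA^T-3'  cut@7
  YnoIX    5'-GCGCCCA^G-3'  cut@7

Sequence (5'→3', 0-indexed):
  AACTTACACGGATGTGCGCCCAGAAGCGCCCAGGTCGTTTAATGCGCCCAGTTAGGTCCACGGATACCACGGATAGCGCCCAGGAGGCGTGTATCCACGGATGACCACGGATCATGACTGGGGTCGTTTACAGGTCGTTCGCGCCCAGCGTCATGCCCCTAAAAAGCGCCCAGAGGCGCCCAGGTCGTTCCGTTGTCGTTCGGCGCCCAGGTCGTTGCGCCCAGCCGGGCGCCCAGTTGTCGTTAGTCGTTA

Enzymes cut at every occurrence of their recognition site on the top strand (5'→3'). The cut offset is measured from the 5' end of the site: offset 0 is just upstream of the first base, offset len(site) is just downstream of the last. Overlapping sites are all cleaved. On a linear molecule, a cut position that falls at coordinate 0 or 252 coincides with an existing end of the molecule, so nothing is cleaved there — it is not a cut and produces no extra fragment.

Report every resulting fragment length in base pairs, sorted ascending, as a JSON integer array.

[1,7,7,7,7,7,8,9,9,9,9,10,10,10,11,11,11,12,14,17,19,22,25]

Per-enzyme occurrences:
  VbrIII GTCGTT/6: at [33, 122, 133, 183, 194, 210, 238, 245] ⇒ [39, 128, 139, 189, 200, 216, 244, 251]
  LmaV CCACGGAT/7: at [57, 66, 94, 104] ⇒ [64, 73, 101, 111]
  YnoIX GCGCCCAG/7: at [15, 25, 43, 75, 140, 165, 175, 202, 216, 228] ⇒ [22, 32, 50, 82, 147, 172, 182, 209, 223, 235]

All cut coordinates (distinct, sorted): [22, 32, 39, 50, 64, 73, 82, 101, 111, 128, 139, 147, 172, 182, 189, 200, 209, 216, 223, 235, 244, 251]

Fragment lengths:
  [0,22): 22 bp
  [22,32): 10 bp
  [32,39): 7 bp
  [39,50): 11 bp
  [50,64): 14 bp
  [64,73): 9 bp
  [73,82): 9 bp
  [82,101): 19 bp
  [101,111): 10 bp
  [111,128): 17 bp
  [128,139): 11 bp
  [139,147): 8 bp
  [147,172): 25 bp
  [172,182): 10 bp
  [182,189): 7 bp
  [189,200): 11 bp
  [200,209): 9 bp
  [209,216): 7 bp
  [216,223): 7 bp
  [223,235): 12 bp
  [235,244): 9 bp
  [244,251): 7 bp
  [251,252): 1 bp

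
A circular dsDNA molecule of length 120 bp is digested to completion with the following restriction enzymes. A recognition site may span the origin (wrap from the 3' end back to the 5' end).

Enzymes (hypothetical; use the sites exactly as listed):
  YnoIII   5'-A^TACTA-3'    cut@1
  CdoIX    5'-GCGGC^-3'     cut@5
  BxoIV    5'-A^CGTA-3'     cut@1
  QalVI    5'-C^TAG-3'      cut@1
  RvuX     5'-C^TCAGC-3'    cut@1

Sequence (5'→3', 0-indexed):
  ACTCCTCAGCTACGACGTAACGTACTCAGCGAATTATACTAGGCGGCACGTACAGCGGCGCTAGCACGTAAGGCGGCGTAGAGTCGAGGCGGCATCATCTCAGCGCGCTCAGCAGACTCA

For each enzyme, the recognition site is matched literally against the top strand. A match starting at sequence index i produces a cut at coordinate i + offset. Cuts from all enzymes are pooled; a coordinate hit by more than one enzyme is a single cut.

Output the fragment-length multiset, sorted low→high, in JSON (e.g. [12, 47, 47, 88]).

Site scan:
  YnoIII (ATACTA, off=1): starts [35] → cuts [36]
  CdoIX (GCGGC, off=5): starts [42, 54, 72, 88] → cuts [47, 59, 77, 93]
  BxoIV (ACGTA, off=1): starts [14, 19, 47, 65] → cuts [15, 20, 48, 66]
  QalVI (CTAG, off=1): starts [38, 60] → cuts [39, 61]
  RvuX (CTCAGC, off=1): starts [4, 24, 98, 107] → cuts [5, 25, 99, 108]

Pooled cuts: [5, 15, 20, 25, 36, 39, 47, 48, 59, 61, 66, 77, 93, 99, 108]

Fragment lengths:
  5→15: 10 bp
  15→20: 5 bp
  20→25: 5 bp
  25→36: 11 bp
  36→39: 3 bp
  39→47: 8 bp
  47→48: 1 bp
  48→59: 11 bp
  59→61: 2 bp
  61→66: 5 bp
  66→77: 11 bp
  77→93: 16 bp
  93→99: 6 bp
  99→108: 9 bp
  108→5 (wrap): 120-108+5 = 17 bp

[1,2,3,5,5,5,6,8,9,10,11,11,11,16,17]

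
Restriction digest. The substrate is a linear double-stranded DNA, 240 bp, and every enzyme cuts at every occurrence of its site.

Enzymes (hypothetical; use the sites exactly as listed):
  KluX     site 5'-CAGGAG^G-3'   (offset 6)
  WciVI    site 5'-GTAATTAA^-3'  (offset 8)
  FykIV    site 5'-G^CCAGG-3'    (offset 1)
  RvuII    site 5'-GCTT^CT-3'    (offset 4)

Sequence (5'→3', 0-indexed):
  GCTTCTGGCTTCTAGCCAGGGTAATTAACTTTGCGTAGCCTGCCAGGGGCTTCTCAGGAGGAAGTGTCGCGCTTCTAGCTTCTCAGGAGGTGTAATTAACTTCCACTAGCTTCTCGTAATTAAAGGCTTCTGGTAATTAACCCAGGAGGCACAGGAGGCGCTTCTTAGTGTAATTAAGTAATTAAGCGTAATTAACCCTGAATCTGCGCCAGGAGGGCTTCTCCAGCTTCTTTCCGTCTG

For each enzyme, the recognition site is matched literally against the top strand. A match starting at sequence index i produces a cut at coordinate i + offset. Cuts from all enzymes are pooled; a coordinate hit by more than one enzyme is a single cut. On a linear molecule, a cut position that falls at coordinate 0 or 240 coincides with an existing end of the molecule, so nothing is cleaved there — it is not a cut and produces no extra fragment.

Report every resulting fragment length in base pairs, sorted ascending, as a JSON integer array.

[4,4,5,6,6,7,7,7,8,8,8,8,9,9,10,10,10,11,11,11,13,13,13,14,14,14]

Per-enzyme occurrences:
  KluX CAGGAGG/6: at [54, 83, 142, 151, 209] ⇒ [60, 89, 148, 157, 215]
  WciVI GTAATTAA/8: at [20, 91, 115, 132, 169, 177, 187] ⇒ [28, 99, 123, 140, 177, 185, 195]
  FykIV GCCAGG/1: at [14, 41, 207] ⇒ [15, 42, 208]
  RvuII GCTTCT/4: at [0, 7, 48, 70, 77, 108, 125, 159, 216, 225] ⇒ [4, 11, 52, 74, 81, 112, 129, 163, 220, 229]

Pooled cuts: [4, 11, 15, 28, 42, 52, 60, 74, 81, 89, 99, 112, 123, 129, 140, 148, 157, 163, 177, 185, 195, 208, 215, 220, 229]

Fragment lengths:
  [0,4): 4 bp
  [4,11): 7 bp
  [11,15): 4 bp
  [15,28): 13 bp
  [28,42): 14 bp
  [42,52): 10 bp
  [52,60): 8 bp
  [60,74): 14 bp
  [74,81): 7 bp
  [81,89): 8 bp
  [89,99): 10 bp
  [99,112): 13 bp
  [112,123): 11 bp
  [123,129): 6 bp
  [129,140): 11 bp
  [140,148): 8 bp
  [148,157): 9 bp
  [157,163): 6 bp
  [163,177): 14 bp
  [177,185): 8 bp
  [185,195): 10 bp
  [195,208): 13 bp
  [208,215): 7 bp
  [215,220): 5 bp
  [220,229): 9 bp
  [229,240): 11 bp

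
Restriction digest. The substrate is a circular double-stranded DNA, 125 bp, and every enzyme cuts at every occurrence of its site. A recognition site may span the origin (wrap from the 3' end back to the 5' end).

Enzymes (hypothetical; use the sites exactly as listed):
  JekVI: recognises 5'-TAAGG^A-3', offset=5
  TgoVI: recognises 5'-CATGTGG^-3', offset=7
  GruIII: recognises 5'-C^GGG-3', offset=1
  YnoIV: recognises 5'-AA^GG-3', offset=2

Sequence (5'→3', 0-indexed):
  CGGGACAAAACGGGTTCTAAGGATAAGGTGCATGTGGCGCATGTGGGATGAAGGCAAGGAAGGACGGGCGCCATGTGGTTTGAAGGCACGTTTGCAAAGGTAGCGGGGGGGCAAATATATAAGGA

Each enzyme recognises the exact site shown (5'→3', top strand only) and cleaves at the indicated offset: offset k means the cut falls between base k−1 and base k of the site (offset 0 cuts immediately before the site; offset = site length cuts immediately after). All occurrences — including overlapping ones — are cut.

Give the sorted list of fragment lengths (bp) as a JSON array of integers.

Per-enzyme occurrences:
  JekVI TAAGGA/5: at [17, 119] ⇒ [22, 124]
  TgoVI CATGTGG/7: at [30, 39, 71] ⇒ [37, 46, 78]
  GruIII CGGG/1: at [0, 10, 64, 103] ⇒ [1, 11, 65, 104]
  YnoIV AAGG/2: at [18, 24, 50, 55, 59, 82, 96, 120] ⇒ [20, 26, 52, 57, 61, 84, 98, 122]

Pooled cuts: [1, 11, 20, 22, 26, 37, 46, 52, 57, 61, 65, 78, 84, 98, 104, 122, 124]

Fragments:
  1→11: 10 bp
  11→20: 9 bp
  20→22: 2 bp
  22→26: 4 bp
  26→37: 11 bp
  37→46: 9 bp
  46→52: 6 bp
  52→57: 5 bp
  57→61: 4 bp
  61→65: 4 bp
  65→78: 13 bp
  78→84: 6 bp
  84→98: 14 bp
  98→104: 6 bp
  104→122: 18 bp
  122→124: 2 bp
  124→1 (wrap): 125-124+1 = 2 bp

[2,2,2,4,4,4,5,6,6,6,9,9,10,11,13,14,18]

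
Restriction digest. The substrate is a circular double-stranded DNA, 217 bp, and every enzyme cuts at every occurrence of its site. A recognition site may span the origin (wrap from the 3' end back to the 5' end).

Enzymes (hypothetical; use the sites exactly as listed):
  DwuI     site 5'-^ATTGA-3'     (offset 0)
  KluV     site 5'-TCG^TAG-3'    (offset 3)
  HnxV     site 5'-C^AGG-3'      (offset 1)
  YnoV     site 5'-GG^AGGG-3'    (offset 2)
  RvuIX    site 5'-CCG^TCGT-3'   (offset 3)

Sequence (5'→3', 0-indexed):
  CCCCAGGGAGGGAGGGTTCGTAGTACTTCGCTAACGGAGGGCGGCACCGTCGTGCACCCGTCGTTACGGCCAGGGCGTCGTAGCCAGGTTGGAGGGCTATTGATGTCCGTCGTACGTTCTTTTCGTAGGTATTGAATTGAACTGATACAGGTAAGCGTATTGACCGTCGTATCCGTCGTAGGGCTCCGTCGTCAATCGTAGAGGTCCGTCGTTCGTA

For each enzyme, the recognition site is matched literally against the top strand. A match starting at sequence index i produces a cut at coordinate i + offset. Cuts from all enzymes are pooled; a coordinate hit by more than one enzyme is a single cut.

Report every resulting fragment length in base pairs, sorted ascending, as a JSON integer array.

Per-enzyme occurrences:
  DwuI ATTGA/0: at [98, 130, 135, 158] ⇒ [98, 130, 135, 158]
  KluV TCGTAG/3: at [17, 77, 122, 175, 195] ⇒ [20, 80, 125, 178, 198]
  HnxV CAGG/1: at [3, 70, 84, 147] ⇒ [4, 71, 85, 148]
  YnoV GGAGGG/2: at [6, 10, 35, 90] ⇒ [8, 12, 37, 92]
  RvuIX CCGTCGT/3: at [46, 57, 106, 163, 172, 185, 205] ⇒ [49, 60, 109, 166, 175, 188, 208]

Pooled cuts: [4, 8, 12, 20, 37, 49, 60, 71, 80, 85, 92, 98, 109, 125, 130, 135, 148, 158, 166, 175, 178, 188, 198, 208]

Fragments:
  4→8: 4 bp
  8→12: 4 bp
  12→20: 8 bp
  20→37: 17 bp
  37→49: 12 bp
  49→60: 11 bp
  60→71: 11 bp
  71→80: 9 bp
  80→85: 5 bp
  85→92: 7 bp
  92→98: 6 bp
  98→109: 11 bp
  109→125: 16 bp
  125→130: 5 bp
  130→135: 5 bp
  135→148: 13 bp
  148→158: 10 bp
  158→166: 8 bp
  166→175: 9 bp
  175→178: 3 bp
  178→188: 10 bp
  188→198: 10 bp
  198→208: 10 bp
  208→4 (wrap): 217-208+4 = 13 bp

[3,4,4,5,5,5,6,7,8,8,9,9,10,10,10,10,11,11,11,12,13,13,16,17]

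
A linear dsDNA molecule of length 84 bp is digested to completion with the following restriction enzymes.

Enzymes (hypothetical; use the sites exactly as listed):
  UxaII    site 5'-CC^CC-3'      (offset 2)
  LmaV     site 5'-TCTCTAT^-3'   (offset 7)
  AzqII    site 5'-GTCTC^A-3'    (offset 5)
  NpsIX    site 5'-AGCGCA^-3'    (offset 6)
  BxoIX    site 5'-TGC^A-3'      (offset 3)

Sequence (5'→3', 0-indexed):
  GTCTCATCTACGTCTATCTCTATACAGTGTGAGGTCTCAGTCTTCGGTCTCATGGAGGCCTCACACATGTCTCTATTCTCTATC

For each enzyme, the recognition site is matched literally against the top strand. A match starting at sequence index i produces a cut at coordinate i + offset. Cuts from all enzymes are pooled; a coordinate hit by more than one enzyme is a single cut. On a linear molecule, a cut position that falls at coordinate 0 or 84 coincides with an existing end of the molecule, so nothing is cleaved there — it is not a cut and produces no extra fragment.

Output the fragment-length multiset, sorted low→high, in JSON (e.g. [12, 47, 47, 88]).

[1,5,7,13,15,18,25]

Per-enzyme occurrences:
  UxaII (CCCC, off=2): no sites
  LmaV TCTCTAT/7: at [16, 69, 76] ⇒ [23, 76, 83]
  AzqII GTCTCA/5: at [0, 33, 46] ⇒ [5, 38, 51]
  NpsIX (AGCGCA, off=6): no sites
  BxoIX (TGCA, off=3): no sites

Pooled cuts: [5, 23, 38, 51, 76, 83]

Fragment lengths:
  [0,5): 5 bp
  [5,23): 18 bp
  [23,38): 15 bp
  [38,51): 13 bp
  [51,76): 25 bp
  [76,83): 7 bp
  [83,84): 1 bp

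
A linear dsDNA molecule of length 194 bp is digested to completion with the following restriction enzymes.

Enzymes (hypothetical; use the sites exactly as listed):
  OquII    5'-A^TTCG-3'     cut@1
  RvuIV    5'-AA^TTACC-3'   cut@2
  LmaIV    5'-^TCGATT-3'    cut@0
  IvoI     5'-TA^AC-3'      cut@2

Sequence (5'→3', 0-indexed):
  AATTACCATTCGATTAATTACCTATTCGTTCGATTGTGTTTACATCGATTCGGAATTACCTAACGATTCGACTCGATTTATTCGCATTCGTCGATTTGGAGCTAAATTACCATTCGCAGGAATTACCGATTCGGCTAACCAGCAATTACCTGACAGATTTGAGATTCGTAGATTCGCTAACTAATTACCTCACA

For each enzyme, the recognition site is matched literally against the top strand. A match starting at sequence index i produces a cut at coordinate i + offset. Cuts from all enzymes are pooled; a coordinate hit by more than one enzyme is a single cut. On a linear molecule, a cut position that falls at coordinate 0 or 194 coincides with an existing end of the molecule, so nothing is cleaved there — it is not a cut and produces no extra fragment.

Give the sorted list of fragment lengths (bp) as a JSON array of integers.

[1,2,4,4,4,5,5,6,6,6,6,7,7,7,7,7,8,8,8,8,8,10,10,15,16,19]

Site scan:
  OquII (ATTCG, off=1): starts [7, 23, 47, 65, 79, 85, 111, 128, 163, 171] → cuts [8, 24, 48, 66, 80, 86, 112, 129, 164, 172]
  RvuIV (AATTACC, off=2): starts [0, 15, 53, 104, 120, 143, 182] → cuts [2, 17, 55, 106, 122, 145, 184]
  LmaIV (TCGATT, off=0): starts [9, 29, 44, 72, 90] → cuts [9, 29, 44, 72, 90]
  IvoI (TAAC, off=2): starts [60, 135, 177] → cuts [62, 137, 179]

All cut coordinates (distinct, sorted): [2, 8, 9, 17, 24, 29, 44, 48, 55, 62, 66, 72, 80, 86, 90, 106, 112, 122, 129, 137, 145, 164, 172, 179, 184]

Fragment lengths:
  [0,2): 2 bp
  [2,8): 6 bp
  [8,9): 1 bp
  [9,17): 8 bp
  [17,24): 7 bp
  [24,29): 5 bp
  [29,44): 15 bp
  [44,48): 4 bp
  [48,55): 7 bp
  [55,62): 7 bp
  [62,66): 4 bp
  [66,72): 6 bp
  [72,80): 8 bp
  [80,86): 6 bp
  [86,90): 4 bp
  [90,106): 16 bp
  [106,112): 6 bp
  [112,122): 10 bp
  [122,129): 7 bp
  [129,137): 8 bp
  [137,145): 8 bp
  [145,164): 19 bp
  [164,172): 8 bp
  [172,179): 7 bp
  [179,184): 5 bp
  [184,194): 10 bp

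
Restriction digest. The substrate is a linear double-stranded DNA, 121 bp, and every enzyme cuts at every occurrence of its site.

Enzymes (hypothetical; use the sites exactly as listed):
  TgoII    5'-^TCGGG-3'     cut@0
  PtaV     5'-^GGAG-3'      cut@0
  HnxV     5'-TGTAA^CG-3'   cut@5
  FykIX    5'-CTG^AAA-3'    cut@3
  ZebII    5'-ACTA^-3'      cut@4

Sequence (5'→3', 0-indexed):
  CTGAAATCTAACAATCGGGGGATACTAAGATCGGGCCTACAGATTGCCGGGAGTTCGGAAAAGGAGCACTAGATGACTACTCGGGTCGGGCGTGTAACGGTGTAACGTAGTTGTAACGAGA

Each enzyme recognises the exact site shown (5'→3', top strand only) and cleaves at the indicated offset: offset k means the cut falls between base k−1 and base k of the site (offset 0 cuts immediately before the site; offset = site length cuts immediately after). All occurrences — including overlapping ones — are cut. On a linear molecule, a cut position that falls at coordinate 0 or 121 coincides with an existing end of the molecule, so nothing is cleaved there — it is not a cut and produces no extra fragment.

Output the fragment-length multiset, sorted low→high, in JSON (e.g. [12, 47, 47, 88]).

Site scan:
  TgoII (TCGGG, off=0): starts [14, 30, 80, 85] → cuts [14, 30, 80, 85]
  PtaV (GGAG, off=0): starts [49, 62] → cuts [49, 62]
  HnxV (TGTAACG, off=5): starts [92, 100, 111] → cuts [97, 105, 116]
  FykIX (CTGAAA, off=3): starts [0] → cuts [3]
  ZebII (ACTA, off=4): starts [23, 67, 75] → cuts [27, 71, 79]

Pooled cuts: [3, 14, 27, 30, 49, 62, 71, 79, 80, 85, 97, 105, 116]

Fragments:
  [0,3): 3 bp
  [3,14): 11 bp
  [14,27): 13 bp
  [27,30): 3 bp
  [30,49): 19 bp
  [49,62): 13 bp
  [62,71): 9 bp
  [71,79): 8 bp
  [79,80): 1 bp
  [80,85): 5 bp
  [85,97): 12 bp
  [97,105): 8 bp
  [105,116): 11 bp
  [116,121): 5 bp

[1,3,3,5,5,8,8,9,11,11,12,13,13,19]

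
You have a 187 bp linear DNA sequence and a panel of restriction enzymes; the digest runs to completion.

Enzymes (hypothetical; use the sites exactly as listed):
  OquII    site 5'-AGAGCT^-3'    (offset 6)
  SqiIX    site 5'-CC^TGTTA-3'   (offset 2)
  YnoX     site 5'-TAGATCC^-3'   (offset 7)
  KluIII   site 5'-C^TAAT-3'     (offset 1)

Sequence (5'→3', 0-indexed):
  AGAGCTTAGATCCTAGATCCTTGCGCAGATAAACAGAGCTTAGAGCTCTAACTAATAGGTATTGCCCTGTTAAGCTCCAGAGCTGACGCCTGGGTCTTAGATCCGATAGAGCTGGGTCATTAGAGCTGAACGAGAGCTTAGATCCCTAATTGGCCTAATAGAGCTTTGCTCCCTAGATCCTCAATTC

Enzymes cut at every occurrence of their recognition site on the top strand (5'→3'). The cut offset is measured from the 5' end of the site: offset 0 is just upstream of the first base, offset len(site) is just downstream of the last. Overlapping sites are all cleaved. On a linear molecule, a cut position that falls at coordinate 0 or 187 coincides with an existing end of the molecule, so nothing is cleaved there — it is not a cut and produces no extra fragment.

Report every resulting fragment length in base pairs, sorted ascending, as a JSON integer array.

[1,5,6,7,7,7,7,7,9,9,10,11,14,15,15,17,20,20]

Site scan:
  OquII (AGAGCT, off=6): starts [0, 34, 41, 78, 107, 121, 132, 159] → cuts [6, 40, 47, 84, 113, 127, 138, 165]
  SqiIX (CCTGTTA, off=2): starts [65] → cuts [67]
  YnoX (TAGATCC, off=7): starts [6, 13, 97, 138, 173] → cuts [13, 20, 104, 145, 180]
  KluIII (CTAAT, off=1): starts [51, 145, 154] → cuts [52, 146, 155]

All cut coordinates (distinct, sorted): [6, 13, 20, 40, 47, 52, 67, 84, 104, 113, 127, 138, 145, 146, 155, 165, 180]

Fragment lengths:
  [0,6): 6 bp
  [6,13): 7 bp
  [13,20): 7 bp
  [20,40): 20 bp
  [40,47): 7 bp
  [47,52): 5 bp
  [52,67): 15 bp
  [67,84): 17 bp
  [84,104): 20 bp
  [104,113): 9 bp
  [113,127): 14 bp
  [127,138): 11 bp
  [138,145): 7 bp
  [145,146): 1 bp
  [146,155): 9 bp
  [155,165): 10 bp
  [165,180): 15 bp
  [180,187): 7 bp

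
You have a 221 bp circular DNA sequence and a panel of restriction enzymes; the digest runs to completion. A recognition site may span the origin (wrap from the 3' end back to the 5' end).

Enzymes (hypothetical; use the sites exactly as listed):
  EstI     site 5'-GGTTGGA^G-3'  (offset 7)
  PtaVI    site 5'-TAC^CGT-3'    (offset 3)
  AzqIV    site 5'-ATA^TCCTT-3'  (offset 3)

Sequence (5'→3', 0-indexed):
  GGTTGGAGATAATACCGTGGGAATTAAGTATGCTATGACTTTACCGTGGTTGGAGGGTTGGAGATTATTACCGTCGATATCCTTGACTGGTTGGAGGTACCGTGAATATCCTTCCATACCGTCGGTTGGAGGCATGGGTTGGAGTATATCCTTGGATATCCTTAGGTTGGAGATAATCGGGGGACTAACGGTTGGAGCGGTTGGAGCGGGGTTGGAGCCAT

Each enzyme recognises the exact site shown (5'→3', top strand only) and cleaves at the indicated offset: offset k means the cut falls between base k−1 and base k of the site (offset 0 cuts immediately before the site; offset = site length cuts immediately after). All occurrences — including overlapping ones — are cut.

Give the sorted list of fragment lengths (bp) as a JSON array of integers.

Scan for sites:
  EstI (GGTTGGAG, off=7): starts [0, 47, 55, 88, 123, 136, 164, 189, 198, 209] → cuts [7, 54, 62, 95, 130, 143, 171, 196, 205, 216]
  PtaVI (TACCGT, off=3): starts [12, 41, 68, 97, 116] → cuts [15, 44, 71, 100, 119]
  AzqIV (ATATCCTT, off=3): starts [76, 105, 145, 155] → cuts [79, 108, 148, 158]

All cut coordinates (distinct, sorted): [7, 15, 44, 54, 62, 71, 79, 95, 100, 108, 119, 130, 143, 148, 158, 171, 196, 205, 216]

Fragment lengths:
  7→15: 8 bp
  15→44: 29 bp
  44→54: 10 bp
  54→62: 8 bp
  62→71: 9 bp
  71→79: 8 bp
  79→95: 16 bp
  95→100: 5 bp
  100→108: 8 bp
  108→119: 11 bp
  119→130: 11 bp
  130→143: 13 bp
  143→148: 5 bp
  148→158: 10 bp
  158→171: 13 bp
  171→196: 25 bp
  196→205: 9 bp
  205→216: 11 bp
  216→7 (wrap): 221-216+7 = 12 bp

[5,5,8,8,8,8,9,9,10,10,11,11,11,12,13,13,16,25,29]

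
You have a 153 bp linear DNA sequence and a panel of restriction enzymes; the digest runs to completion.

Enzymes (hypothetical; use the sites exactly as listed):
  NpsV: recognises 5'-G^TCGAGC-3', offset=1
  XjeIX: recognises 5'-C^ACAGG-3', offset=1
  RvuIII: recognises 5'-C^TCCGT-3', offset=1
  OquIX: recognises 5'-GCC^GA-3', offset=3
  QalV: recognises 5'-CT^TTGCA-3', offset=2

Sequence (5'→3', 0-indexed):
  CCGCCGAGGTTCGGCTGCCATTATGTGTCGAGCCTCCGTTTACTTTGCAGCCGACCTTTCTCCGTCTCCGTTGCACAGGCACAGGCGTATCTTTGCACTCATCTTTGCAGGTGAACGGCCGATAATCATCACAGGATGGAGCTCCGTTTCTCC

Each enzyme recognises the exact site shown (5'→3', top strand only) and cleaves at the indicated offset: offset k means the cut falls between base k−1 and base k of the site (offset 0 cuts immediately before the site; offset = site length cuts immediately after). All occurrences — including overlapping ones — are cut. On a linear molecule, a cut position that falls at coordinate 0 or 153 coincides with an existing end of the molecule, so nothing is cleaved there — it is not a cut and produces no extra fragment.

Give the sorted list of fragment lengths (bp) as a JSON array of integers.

[5,6,6,7,8,8,8,10,10,11,12,12,12,16,22]

Scan for sites:
  NpsV GTCGAGC/1: at [26] ⇒ [27]
  XjeIX CACAGG/1: at [73, 79, 129] ⇒ [74, 80, 130]
  RvuIII CTCCGT/1: at [33, 59, 65, 141] ⇒ [34, 60, 66, 142]
  OquIX GCCGA/3: at [2, 49, 117] ⇒ [5, 52, 120]
  QalV CTTTGCA/2: at [42, 90, 102] ⇒ [44, 92, 104]

Pooled cuts: [5, 27, 34, 44, 52, 60, 66, 74, 80, 92, 104, 120, 130, 142]

Fragment lengths:
  [0,5): 5 bp
  [5,27): 22 bp
  [27,34): 7 bp
  [34,44): 10 bp
  [44,52): 8 bp
  [52,60): 8 bp
  [60,66): 6 bp
  [66,74): 8 bp
  [74,80): 6 bp
  [80,92): 12 bp
  [92,104): 12 bp
  [104,120): 16 bp
  [120,130): 10 bp
  [130,142): 12 bp
  [142,153): 11 bp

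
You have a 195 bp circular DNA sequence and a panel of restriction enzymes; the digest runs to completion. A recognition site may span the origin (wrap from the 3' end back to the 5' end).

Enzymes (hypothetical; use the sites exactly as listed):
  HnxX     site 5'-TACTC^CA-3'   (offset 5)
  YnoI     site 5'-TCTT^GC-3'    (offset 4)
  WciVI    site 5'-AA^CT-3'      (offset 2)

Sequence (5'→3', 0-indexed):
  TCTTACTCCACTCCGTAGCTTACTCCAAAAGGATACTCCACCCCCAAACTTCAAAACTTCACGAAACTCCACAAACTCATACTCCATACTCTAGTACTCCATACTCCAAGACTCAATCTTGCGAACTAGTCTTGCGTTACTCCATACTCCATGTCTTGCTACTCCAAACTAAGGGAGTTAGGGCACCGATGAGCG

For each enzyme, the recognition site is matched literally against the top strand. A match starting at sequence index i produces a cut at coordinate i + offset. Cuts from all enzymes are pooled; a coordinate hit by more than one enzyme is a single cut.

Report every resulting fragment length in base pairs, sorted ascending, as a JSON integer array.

[4,5,7,7,7,8,8,8,9,9,9,10,10,13,14,15,17,35]

Scan for sites:
  HnxX TACTCCA/5: at [3, 20, 33, 79, 94, 101, 137, 144, 159] ⇒ [8, 25, 38, 84, 99, 106, 142, 149, 164]
  YnoI TCTTGC/4: at [116, 129, 153] ⇒ [120, 133, 157]
  WciVI AACT/2: at [46, 54, 64, 73, 123, 166] ⇒ [48, 56, 66, 75, 125, 168]

Pooled cuts: [8, 25, 38, 48, 56, 66, 75, 84, 99, 106, 120, 125, 133, 142, 149, 157, 164, 168]

Fragment lengths:
  8→25: 17 bp
  25→38: 13 bp
  38→48: 10 bp
  48→56: 8 bp
  56→66: 10 bp
  66→75: 9 bp
  75→84: 9 bp
  84→99: 15 bp
  99→106: 7 bp
  106→120: 14 bp
  120→125: 5 bp
  125→133: 8 bp
  133→142: 9 bp
  142→149: 7 bp
  149→157: 8 bp
  157→164: 7 bp
  164→168: 4 bp
  168→8 (wrap): 195-168+8 = 35 bp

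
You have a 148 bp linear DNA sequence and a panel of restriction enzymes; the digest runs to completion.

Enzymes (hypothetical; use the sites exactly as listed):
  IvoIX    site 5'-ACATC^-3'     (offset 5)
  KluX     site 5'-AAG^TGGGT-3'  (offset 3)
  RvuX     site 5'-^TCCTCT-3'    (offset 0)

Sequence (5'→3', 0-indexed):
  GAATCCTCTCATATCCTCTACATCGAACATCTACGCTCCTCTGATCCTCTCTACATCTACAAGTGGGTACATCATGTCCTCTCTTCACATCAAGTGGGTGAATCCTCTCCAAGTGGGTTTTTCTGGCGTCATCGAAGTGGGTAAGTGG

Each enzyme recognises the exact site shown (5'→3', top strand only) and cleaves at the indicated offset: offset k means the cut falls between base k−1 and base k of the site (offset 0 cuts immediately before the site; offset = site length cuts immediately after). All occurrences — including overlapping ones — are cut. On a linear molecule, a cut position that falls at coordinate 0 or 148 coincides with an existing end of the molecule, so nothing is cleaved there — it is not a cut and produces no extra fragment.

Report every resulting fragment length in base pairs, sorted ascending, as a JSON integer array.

[3,3,3,5,6,7,8,8,10,10,11,11,11,13,15,24]

Per-enzyme occurrences:
  IvoIX (ACATC, off=5): starts [19, 26, 52, 68, 86] → cuts [24, 31, 57, 73, 91]
  KluX (AAGTGGGT, off=3): starts [60, 91, 110, 134] → cuts [63, 94, 113, 137]
  RvuX (TCCTCT, off=0): starts [3, 13, 36, 44, 76, 102] → cuts [3, 13, 36, 44, 76, 102]

All cut coordinates (distinct, sorted): [3, 13, 24, 31, 36, 44, 57, 63, 73, 76, 91, 94, 102, 113, 137]

Fragments:
  [0,3): 3 bp
  [3,13): 10 bp
  [13,24): 11 bp
  [24,31): 7 bp
  [31,36): 5 bp
  [36,44): 8 bp
  [44,57): 13 bp
  [57,63): 6 bp
  [63,73): 10 bp
  [73,76): 3 bp
  [76,91): 15 bp
  [91,94): 3 bp
  [94,102): 8 bp
  [102,113): 11 bp
  [113,137): 24 bp
  [137,148): 11 bp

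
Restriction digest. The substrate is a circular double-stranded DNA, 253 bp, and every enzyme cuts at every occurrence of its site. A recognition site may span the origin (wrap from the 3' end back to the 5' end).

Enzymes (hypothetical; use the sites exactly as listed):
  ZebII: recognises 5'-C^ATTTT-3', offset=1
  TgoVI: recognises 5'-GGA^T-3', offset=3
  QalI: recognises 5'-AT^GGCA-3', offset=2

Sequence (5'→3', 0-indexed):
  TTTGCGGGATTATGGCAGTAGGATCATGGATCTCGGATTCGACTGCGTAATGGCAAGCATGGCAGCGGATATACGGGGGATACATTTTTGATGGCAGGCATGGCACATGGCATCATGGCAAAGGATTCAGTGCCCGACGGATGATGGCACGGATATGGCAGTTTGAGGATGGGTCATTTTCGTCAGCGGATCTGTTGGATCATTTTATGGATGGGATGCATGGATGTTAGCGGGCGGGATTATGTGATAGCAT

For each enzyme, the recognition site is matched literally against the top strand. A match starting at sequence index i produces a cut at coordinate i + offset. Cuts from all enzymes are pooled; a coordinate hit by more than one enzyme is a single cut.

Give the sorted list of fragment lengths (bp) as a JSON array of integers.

[2,3,3,4,4,5,6,7,7,7,8,8,8,9,9,9,9,9,9,10,10,11,11,12,13,14,15,15,16]

Scan for sites:
  ZebII (CATTTT, off=1): starts [82, 174, 200, 250] → cuts [83, 175, 201, 251]
  TgoVI (GGAT, off=3): starts [6, 20, 27, 34, 66, 77, 122, 138, 150, 166, 187, 196, 208, 213, 221, 236] → cuts [9, 23, 30, 37, 69, 80, 125, 141, 153, 169, 190, 199, 211, 216, 224, 239]
  QalI (ATGGCA, off=2): starts [11, 49, 58, 90, 99, 106, 114, 143, 154] → cuts [13, 51, 60, 92, 101, 108, 116, 145, 156]

Pooled cuts: [9, 13, 23, 30, 37, 51, 60, 69, 80, 83, 92, 101, 108, 116, 125, 141, 145, 153, 156, 169, 175, 190, 199, 201, 211, 216, 224, 239, 251]

Fragments:
  9→13: 4 bp
  13→23: 10 bp
  23→30: 7 bp
  30→37: 7 bp
  37→51: 14 bp
  51→60: 9 bp
  60→69: 9 bp
  69→80: 11 bp
  80→83: 3 bp
  83→92: 9 bp
  92→101: 9 bp
  101→108: 7 bp
  108→116: 8 bp
  116→125: 9 bp
  125→141: 16 bp
  141→145: 4 bp
  145→153: 8 bp
  153→156: 3 bp
  156→169: 13 bp
  169→175: 6 bp
  175→190: 15 bp
  190→199: 9 bp
  199→201: 2 bp
  201→211: 10 bp
  211→216: 5 bp
  216→224: 8 bp
  224→239: 15 bp
  239→251: 12 bp
  251→9 (wrap): 253-251+9 = 11 bp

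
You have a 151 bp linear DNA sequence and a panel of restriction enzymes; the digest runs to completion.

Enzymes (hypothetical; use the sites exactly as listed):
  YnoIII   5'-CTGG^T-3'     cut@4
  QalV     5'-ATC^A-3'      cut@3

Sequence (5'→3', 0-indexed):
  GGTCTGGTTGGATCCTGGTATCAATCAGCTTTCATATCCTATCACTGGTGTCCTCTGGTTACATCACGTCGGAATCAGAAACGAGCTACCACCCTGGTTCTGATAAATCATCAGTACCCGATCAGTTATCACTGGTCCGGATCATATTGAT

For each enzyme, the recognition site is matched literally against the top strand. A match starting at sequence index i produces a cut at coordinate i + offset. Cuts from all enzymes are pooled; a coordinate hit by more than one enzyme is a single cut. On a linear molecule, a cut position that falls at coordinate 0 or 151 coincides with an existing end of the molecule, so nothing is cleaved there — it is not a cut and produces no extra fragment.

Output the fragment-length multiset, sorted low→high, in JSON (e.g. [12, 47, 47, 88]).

Site scan:
  YnoIII CTGGT/4: at [3, 14, 44, 54, 93, 131] ⇒ [7, 18, 48, 58, 97, 135]
  QalV ATCA/3: at [19, 23, 40, 62, 73, 106, 109, 120, 127, 140] ⇒ [22, 26, 43, 65, 76, 109, 112, 123, 130, 143]

Pooled cuts: [7, 18, 22, 26, 43, 48, 58, 65, 76, 97, 109, 112, 123, 130, 135, 143]

Fragment lengths:
  [0,7): 7 bp
  [7,18): 11 bp
  [18,22): 4 bp
  [22,26): 4 bp
  [26,43): 17 bp
  [43,48): 5 bp
  [48,58): 10 bp
  [58,65): 7 bp
  [65,76): 11 bp
  [76,97): 21 bp
  [97,109): 12 bp
  [109,112): 3 bp
  [112,123): 11 bp
  [123,130): 7 bp
  [130,135): 5 bp
  [135,143): 8 bp
  [143,151): 8 bp

[3,4,4,5,5,7,7,7,8,8,10,11,11,11,12,17,21]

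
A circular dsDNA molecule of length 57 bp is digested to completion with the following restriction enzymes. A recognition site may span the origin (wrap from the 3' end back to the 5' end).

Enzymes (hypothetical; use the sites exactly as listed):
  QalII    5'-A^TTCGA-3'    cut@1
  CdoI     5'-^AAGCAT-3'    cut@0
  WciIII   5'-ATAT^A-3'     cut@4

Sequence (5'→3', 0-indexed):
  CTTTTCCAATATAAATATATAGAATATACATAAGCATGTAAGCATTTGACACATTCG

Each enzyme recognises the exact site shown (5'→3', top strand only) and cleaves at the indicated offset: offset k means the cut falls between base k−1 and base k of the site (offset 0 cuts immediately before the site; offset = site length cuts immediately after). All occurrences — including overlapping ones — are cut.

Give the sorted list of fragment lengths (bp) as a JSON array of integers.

[2,4,6,7,8,30]

Scan for sites:
  QalII (ATTCGA, off=1): no sites
  CdoI (AAGCAT, off=0): starts [31, 39] → cuts [31, 39]
  WciIII (ATATA, off=4): starts [8, 14, 16, 23] → cuts [12, 18, 20, 27]

Pooled cuts: [12, 18, 20, 27, 31, 39]

Fragments:
  12→18: 6 bp
  18→20: 2 bp
  20→27: 7 bp
  27→31: 4 bp
  31→39: 8 bp
  39→12 (wrap): 57-39+12 = 30 bp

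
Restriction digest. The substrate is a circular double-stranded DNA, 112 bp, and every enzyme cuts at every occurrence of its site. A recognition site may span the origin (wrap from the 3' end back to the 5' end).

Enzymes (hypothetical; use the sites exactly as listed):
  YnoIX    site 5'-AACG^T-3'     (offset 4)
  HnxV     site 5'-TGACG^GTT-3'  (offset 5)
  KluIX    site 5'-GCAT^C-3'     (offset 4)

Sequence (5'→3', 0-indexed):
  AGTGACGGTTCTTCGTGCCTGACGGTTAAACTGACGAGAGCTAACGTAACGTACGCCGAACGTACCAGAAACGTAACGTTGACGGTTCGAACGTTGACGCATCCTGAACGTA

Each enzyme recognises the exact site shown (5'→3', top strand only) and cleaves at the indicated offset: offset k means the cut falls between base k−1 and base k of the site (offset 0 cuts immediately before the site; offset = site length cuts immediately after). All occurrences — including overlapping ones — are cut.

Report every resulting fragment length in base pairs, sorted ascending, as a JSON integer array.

Scan for sites:
  YnoIX (AACGT, off=4): starts [42, 47, 58, 69, 74, 89, 106] → cuts [46, 51, 62, 73, 78, 93, 110]
  HnxV (TGACGGTT, off=5): starts [2, 19, 79] → cuts [7, 24, 84]
  KluIX (GCATC, off=4): starts [98] → cuts [102]

All cut coordinates (distinct, sorted): [7, 24, 46, 51, 62, 73, 78, 84, 93, 102, 110]

Fragments:
  7→24: 17 bp
  24→46: 22 bp
  46→51: 5 bp
  51→62: 11 bp
  62→73: 11 bp
  73→78: 5 bp
  78→84: 6 bp
  84→93: 9 bp
  93→102: 9 bp
  102→110: 8 bp
  110→7 (wrap): 112-110+7 = 9 bp

[5,5,6,8,9,9,9,11,11,17,22]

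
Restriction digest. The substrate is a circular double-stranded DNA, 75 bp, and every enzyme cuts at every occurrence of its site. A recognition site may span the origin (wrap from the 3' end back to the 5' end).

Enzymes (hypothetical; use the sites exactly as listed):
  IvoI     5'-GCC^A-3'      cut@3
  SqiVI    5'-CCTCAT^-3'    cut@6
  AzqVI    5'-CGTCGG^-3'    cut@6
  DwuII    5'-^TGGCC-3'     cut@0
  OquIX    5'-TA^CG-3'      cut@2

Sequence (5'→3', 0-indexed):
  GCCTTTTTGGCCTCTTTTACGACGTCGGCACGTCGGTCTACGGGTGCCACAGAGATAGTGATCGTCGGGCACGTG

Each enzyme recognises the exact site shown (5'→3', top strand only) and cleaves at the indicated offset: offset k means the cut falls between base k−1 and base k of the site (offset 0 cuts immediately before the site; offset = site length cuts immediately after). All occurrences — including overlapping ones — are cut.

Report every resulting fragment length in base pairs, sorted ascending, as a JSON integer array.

Site scan:
  IvoI (GCCA, off=3): starts [45] → cuts [48]
  SqiVI (CCTCAT, off=6): no sites
  AzqVI (CGTCGG, off=6): starts [22, 30, 62] → cuts [28, 36, 68]
  DwuII (TGGCC, off=0): starts [7, 73] → cuts [7, 73]
  OquIX (TACG, off=2): starts [17, 38] → cuts [19, 40]

Pooled cuts: [7, 19, 28, 36, 40, 48, 68, 73]

Fragment lengths:
  7→19: 12 bp
  19→28: 9 bp
  28→36: 8 bp
  36→40: 4 bp
  40→48: 8 bp
  48→68: 20 bp
  68→73: 5 bp
  73→7 (wrap): 75-73+7 = 9 bp

[4,5,8,8,9,9,12,20]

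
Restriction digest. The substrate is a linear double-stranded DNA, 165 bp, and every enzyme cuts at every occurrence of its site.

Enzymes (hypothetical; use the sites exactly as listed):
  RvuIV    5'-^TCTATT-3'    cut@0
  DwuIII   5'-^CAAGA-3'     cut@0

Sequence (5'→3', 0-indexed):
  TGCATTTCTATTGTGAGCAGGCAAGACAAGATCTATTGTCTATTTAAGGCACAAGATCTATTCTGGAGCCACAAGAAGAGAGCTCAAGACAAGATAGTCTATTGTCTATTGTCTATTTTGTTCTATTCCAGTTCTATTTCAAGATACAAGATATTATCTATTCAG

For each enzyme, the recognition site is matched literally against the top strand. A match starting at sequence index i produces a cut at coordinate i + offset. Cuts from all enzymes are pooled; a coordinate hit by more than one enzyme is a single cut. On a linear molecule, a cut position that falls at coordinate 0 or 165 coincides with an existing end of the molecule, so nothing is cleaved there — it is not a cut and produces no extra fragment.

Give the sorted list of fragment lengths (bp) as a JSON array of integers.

Scan for sites:
  RvuIV TCTATT/0: at [6, 31, 38, 56, 97, 104, 111, 121, 132, 156] ⇒ [6, 31, 38, 56, 97, 104, 111, 121, 132, 156]
  DwuIII CAAGA/0: at [21, 26, 51, 71, 84, 89, 139, 146] ⇒ [21, 26, 51, 71, 84, 89, 139, 146]

Pooled cuts: [6, 21, 26, 31, 38, 51, 56, 71, 84, 89, 97, 104, 111, 121, 132, 139, 146, 156]

Fragment lengths:
  [0,6): 6 bp
  [6,21): 15 bp
  [21,26): 5 bp
  [26,31): 5 bp
  [31,38): 7 bp
  [38,51): 13 bp
  [51,56): 5 bp
  [56,71): 15 bp
  [71,84): 13 bp
  [84,89): 5 bp
  [89,97): 8 bp
  [97,104): 7 bp
  [104,111): 7 bp
  [111,121): 10 bp
  [121,132): 11 bp
  [132,139): 7 bp
  [139,146): 7 bp
  [146,156): 10 bp
  [156,165): 9 bp

[5,5,5,5,6,7,7,7,7,7,8,9,10,10,11,13,13,15,15]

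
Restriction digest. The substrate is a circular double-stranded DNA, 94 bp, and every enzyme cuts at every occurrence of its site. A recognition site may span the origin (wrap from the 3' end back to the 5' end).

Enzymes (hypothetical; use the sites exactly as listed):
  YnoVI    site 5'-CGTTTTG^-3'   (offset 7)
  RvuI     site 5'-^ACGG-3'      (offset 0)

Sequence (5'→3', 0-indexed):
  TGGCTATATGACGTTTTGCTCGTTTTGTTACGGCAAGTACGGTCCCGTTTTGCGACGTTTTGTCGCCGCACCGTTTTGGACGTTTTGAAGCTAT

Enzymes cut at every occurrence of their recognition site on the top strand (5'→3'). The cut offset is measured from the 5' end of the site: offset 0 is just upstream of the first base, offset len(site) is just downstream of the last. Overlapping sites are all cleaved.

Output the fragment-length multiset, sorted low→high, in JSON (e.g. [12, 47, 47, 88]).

[2,9,9,9,10,14,16,25]

Site scan:
  YnoVI (CGTTTTG, off=7): starts [11, 20, 45, 55, 71, 80] → cuts [18, 27, 52, 62, 78, 87]
  RvuI (ACGG, off=0): starts [29, 38] → cuts [29, 38]

Pooled cuts: [18, 27, 29, 38, 52, 62, 78, 87]

Fragments:
  18→27: 9 bp
  27→29: 2 bp
  29→38: 9 bp
  38→52: 14 bp
  52→62: 10 bp
  62→78: 16 bp
  78→87: 9 bp
  87→18 (wrap): 94-87+18 = 25 bp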